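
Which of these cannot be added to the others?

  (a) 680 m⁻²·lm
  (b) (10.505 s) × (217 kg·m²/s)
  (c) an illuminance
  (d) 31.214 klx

Dimensions:
  (a) lm·m⁻² = cd·m⁻² = m⁻²·cd
  (b) [s] · [kg·m²·s⁻¹] = kg·m²
  (c) [illuminance] = m⁻²·cd
  (d) lx = lm·m⁻² = m⁻²·cd
All reduce to m⁻²·cd except (b), which is kg·m².

(b)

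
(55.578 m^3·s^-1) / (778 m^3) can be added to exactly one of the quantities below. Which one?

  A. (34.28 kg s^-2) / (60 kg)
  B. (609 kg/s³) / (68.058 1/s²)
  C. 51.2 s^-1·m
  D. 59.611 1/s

Reference: [m³·s⁻¹] / [m³] = s⁻¹.
Each option:
  A. [kg·s⁻²] / [kg] = s⁻²
  B. [kg·s⁻³] / [s⁻²] = kg·s⁻¹
  C. m·s⁻¹
  D. s⁻¹  ← same
Only D. matches s⁻¹.

D.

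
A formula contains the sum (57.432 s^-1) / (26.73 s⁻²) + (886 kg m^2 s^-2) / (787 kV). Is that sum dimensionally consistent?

No

In SI base units:
  (57.432 s^-1) / (26.73 s⁻²):  [s⁻¹] / [s⁻²] = s
  (886 kg m^2 s^-2) / (787 kV):  [kg·m²·s⁻²] / [kg·m²·s⁻³·A⁻¹] = s·A
s ≠ s·A, so they cannot be added.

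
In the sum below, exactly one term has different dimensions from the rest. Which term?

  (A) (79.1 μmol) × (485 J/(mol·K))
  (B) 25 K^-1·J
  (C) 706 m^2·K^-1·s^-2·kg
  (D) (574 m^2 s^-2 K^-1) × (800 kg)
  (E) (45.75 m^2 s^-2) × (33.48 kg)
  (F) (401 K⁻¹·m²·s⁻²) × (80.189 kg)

Reduce each to base SI dimensions:
  (A) [mol] · [kg·m²·s⁻²·K⁻¹·mol⁻¹] = kg·m²·s⁻²·K⁻¹
  (B) J·K⁻¹ = N·m·K⁻¹ = kg·m²·s⁻²·K⁻¹
  (C) kg·m²·s⁻²·K⁻¹
  (D) [m²·s⁻²·K⁻¹] · [kg] = kg·m²·s⁻²·K⁻¹
  (E) [m²·s⁻²] · [kg] = kg·m²·s⁻²
  (F) [m²·s⁻²·K⁻¹] · [kg] = kg·m²·s⁻²·K⁻¹
All reduce to kg·m²·s⁻²·K⁻¹ except (E), which is kg·m²·s⁻².

(E)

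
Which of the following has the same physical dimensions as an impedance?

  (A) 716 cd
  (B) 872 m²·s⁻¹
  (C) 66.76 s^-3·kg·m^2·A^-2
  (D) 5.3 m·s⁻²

Reference: [impedance] = kg·m²·s⁻³·A⁻².
Each option:
  (A) cd
  (B) m²·s⁻¹
  (C) kg·m²·s⁻³·A⁻²  ← same
  (D) m·s⁻²
Only (C) matches kg·m²·s⁻³·A⁻².

(C)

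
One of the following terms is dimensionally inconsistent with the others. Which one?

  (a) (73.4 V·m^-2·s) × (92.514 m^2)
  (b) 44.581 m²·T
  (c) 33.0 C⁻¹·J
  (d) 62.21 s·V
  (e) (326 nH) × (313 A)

(c)

Work out the base dimensions of each:
  (a) [kg·s⁻²·A⁻¹] · [m²] = kg·m²·s⁻²·A⁻¹
  (b) T·m² = Wb·m⁻²·m² = kg·m²·s⁻²·A⁻¹
  (c) J·C⁻¹ = N·m·(s·A)⁻¹ = kg·m²·s⁻³·A⁻¹
  (d) V·s = J·C⁻¹·s = kg·m²·s⁻²·A⁻¹
  (e) [kg·m²·s⁻²·A⁻²] · [A] = kg·m²·s⁻²·A⁻¹
All reduce to kg·m²·s⁻²·A⁻¹ except (c), which is kg·m²·s⁻³·A⁻¹.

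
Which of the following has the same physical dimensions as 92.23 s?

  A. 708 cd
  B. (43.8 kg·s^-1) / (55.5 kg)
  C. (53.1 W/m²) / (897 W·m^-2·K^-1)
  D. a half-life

Reference: s.
Each option:
  A. cd
  B. [kg·s⁻¹] / [kg] = s⁻¹
  C. [kg·s⁻³] / [kg·s⁻³·K⁻¹] = K
  D. [half-life] = s  ← same
Only D. matches s.

D.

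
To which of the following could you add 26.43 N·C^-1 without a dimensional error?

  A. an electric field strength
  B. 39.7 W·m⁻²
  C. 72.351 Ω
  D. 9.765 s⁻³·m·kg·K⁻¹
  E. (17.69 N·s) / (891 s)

Reference: N·C⁻¹ = kg·m·s⁻²·(s·A)⁻¹ = kg·m·s⁻³·A⁻¹.
Each option:
  A. [electric field strength] = kg·m·s⁻³·A⁻¹  ← same
  B. W·m⁻² = J·s⁻¹·m⁻² = kg·s⁻³
  C. Ω = V·A⁻¹ = kg·m²·s⁻³·A⁻²
  D. kg·m·s⁻³·K⁻¹
  E. [kg·m·s⁻¹] / [s] = kg·m·s⁻²
Only A. matches kg·m·s⁻³·A⁻¹.

A.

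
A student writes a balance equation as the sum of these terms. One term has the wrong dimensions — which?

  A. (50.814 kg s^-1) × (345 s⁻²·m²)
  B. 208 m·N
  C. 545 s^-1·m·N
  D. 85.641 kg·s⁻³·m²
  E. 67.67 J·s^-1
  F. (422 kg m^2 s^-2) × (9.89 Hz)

B.

In SI base units:
  A. [kg·s⁻¹] · [m²·s⁻²] = kg·m²·s⁻³
  B. N·m = kg·m·s⁻²·m = kg·m²·s⁻²
  C. N·m·s⁻¹ = kg·m·s⁻²·m·s⁻¹ = kg·m²·s⁻³
  D. kg·m²·s⁻³
  E. J·s⁻¹ = N·m·s⁻¹ = kg·m²·s⁻³
  F. [kg·m²·s⁻²] · [s⁻¹] = kg·m²·s⁻³
All reduce to kg·m²·s⁻³ except B., which is kg·m²·s⁻².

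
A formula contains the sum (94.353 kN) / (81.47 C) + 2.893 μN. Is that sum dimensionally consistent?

Work out the base dimensions of each:
  (94.353 kN) / (81.47 C):  [kg·m·s⁻²] / [s·A] = kg·m·s⁻³·A⁻¹
  2.893 μN:  N = kg·m·s⁻²
kg·m·s⁻³·A⁻¹ ≠ kg·m·s⁻², so they cannot be added.

No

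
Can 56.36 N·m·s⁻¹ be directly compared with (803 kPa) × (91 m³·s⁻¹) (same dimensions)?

Yes

In SI base units:
  56.36 N·m·s⁻¹:  N·m·s⁻¹ = kg·m·s⁻²·m·s⁻¹ = kg·m²·s⁻³
  (803 kPa) × (91 m³·s⁻¹):  [kg·m⁻¹·s⁻²] · [m³·s⁻¹] = kg·m²·s⁻³
Both are kg·m²·s⁻³, so they have the same dimensions and can be added.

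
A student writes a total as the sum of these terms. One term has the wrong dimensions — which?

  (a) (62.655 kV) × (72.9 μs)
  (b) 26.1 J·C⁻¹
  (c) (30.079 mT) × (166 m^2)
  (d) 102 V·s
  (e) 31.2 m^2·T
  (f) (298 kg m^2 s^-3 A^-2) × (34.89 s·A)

In SI base units:
  (a) [kg·m²·s⁻³·A⁻¹] · [s] = kg·m²·s⁻²·A⁻¹
  (b) J·C⁻¹ = N·m·(s·A)⁻¹ = kg·m²·s⁻³·A⁻¹
  (c) [kg·s⁻²·A⁻¹] · [m²] = kg·m²·s⁻²·A⁻¹
  (d) V·s = J·C⁻¹·s = kg·m²·s⁻²·A⁻¹
  (e) T·m² = Wb·m⁻²·m² = kg·m²·s⁻²·A⁻¹
  (f) [kg·m²·s⁻³·A⁻²] · [s·A] = kg·m²·s⁻²·A⁻¹
All reduce to kg·m²·s⁻²·A⁻¹ except (b), which is kg·m²·s⁻³·A⁻¹.

(b)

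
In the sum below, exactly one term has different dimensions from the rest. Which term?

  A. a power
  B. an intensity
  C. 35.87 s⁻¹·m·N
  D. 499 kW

B.

Dimensions:
  A. [power] = kg·m²·s⁻³
  B. [intensity] = kg·s⁻³
  C. N·m·s⁻¹ = kg·m·s⁻²·m·s⁻¹ = kg·m²·s⁻³
  D. W = J·s⁻¹ = kg·m²·s⁻³
All reduce to kg·m²·s⁻³ except B., which is kg·s⁻³.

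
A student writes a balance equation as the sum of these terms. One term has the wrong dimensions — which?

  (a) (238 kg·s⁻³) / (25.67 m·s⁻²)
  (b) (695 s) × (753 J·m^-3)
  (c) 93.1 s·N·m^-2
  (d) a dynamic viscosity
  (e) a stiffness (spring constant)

Reduce each to base SI dimensions:
  (a) [kg·s⁻³] / [m·s⁻²] = kg·m⁻¹·s⁻¹
  (b) [s] · [kg·m⁻¹·s⁻²] = kg·m⁻¹·s⁻¹
  (c) N·s·m⁻² = kg·m·s⁻²·s·m⁻² = kg·m⁻¹·s⁻¹
  (d) [dynamic viscosity] = kg·m⁻¹·s⁻¹
  (e) [stiffness (spring constant)] = kg·s⁻²
All reduce to kg·m⁻¹·s⁻¹ except (e), which is kg·s⁻².

(e)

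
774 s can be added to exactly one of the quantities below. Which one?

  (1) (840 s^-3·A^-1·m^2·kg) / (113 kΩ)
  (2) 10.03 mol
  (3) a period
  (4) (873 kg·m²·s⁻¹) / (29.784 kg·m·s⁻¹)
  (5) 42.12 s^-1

Reference: s.
Each option:
  (1) [kg·m²·s⁻³·A⁻¹] / [kg·m²·s⁻³·A⁻²] = A
  (2) mol
  (3) [period] = s  ← same
  (4) [kg·m²·s⁻¹] / [kg·m·s⁻¹] = m
  (5) s⁻¹
Only (3) matches s.

(3)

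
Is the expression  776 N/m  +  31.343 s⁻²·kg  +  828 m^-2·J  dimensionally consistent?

Yes

In SI base units:
  776 N/m:  N·m⁻¹ = kg·m·s⁻²·m⁻¹ = kg·s⁻²
  31.343 s⁻²·kg:  kg·s⁻²
  828 m^-2·J:  J·m⁻² = N·m·m⁻² = kg·s⁻²
Every term reduces to kg·s⁻².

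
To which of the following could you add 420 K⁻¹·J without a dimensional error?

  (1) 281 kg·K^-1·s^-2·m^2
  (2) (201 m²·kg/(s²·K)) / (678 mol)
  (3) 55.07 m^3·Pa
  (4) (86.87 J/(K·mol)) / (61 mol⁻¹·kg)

Reference: J·K⁻¹ = N·m·K⁻¹ = kg·m²·s⁻²·K⁻¹.
Each option:
  (1) kg·m²·s⁻²·K⁻¹  ← same
  (2) [kg·m²·s⁻²·K⁻¹] / [mol] = kg·m²·s⁻²·K⁻¹·mol⁻¹
  (3) Pa·m³ = N·m⁻²·m³ = kg·m²·s⁻²
  (4) [kg·m²·s⁻²·K⁻¹·mol⁻¹] / [kg·mol⁻¹] = m²·s⁻²·K⁻¹
Only (1) matches kg·m²·s⁻²·K⁻¹.

(1)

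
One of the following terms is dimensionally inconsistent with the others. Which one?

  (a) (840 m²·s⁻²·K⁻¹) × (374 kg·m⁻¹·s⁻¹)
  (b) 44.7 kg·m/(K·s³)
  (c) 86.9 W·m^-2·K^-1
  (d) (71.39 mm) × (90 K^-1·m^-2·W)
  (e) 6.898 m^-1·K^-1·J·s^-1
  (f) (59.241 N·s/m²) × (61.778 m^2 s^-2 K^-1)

(c)

In SI base units:
  (a) [m²·s⁻²·K⁻¹] · [kg·m⁻¹·s⁻¹] = kg·m·s⁻³·K⁻¹
  (b) kg·m·s⁻³·K⁻¹
  (c) W·m⁻²·K⁻¹ = J·s⁻¹·m⁻²·K⁻¹ = kg·s⁻³·K⁻¹
  (d) [m] · [kg·s⁻³·K⁻¹] = kg·m·s⁻³·K⁻¹
  (e) J·s⁻¹·m⁻¹·K⁻¹ = N·m·s⁻¹·m⁻¹·K⁻¹ = kg·m·s⁻³·K⁻¹
  (f) [kg·m⁻¹·s⁻¹] · [m²·s⁻²·K⁻¹] = kg·m·s⁻³·K⁻¹
All reduce to kg·m·s⁻³·K⁻¹ except (c), which is kg·s⁻³·K⁻¹.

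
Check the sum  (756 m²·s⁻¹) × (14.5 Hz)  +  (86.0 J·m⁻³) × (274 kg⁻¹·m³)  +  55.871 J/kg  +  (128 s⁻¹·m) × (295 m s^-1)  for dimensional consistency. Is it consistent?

Yes

In SI base units:
  (756 m²·s⁻¹) × (14.5 Hz):  [m²·s⁻¹] · [s⁻¹] = m²·s⁻²
  (86.0 J·m⁻³) × (274 kg⁻¹·m³):  [kg·m⁻¹·s⁻²] · [kg⁻¹·m³] = m²·s⁻²
  55.871 J/kg:  J·kg⁻¹ = N·m·kg⁻¹ = m²·s⁻²
  (128 s⁻¹·m) × (295 m s^-1):  [m·s⁻¹] · [m·s⁻¹] = m²·s⁻²
Every term reduces to m²·s⁻².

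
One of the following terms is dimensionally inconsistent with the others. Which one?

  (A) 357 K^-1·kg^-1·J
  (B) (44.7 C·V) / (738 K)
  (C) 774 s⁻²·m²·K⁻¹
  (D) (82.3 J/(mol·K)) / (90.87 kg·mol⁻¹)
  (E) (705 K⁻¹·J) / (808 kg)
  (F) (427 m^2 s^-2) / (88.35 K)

Expand each in SI base units:
  (A) J·kg⁻¹·K⁻¹ = N·m·kg⁻¹·K⁻¹ = m²·s⁻²·K⁻¹
  (B) [kg·m²·s⁻²] / [K] = kg·m²·s⁻²·K⁻¹
  (C) m²·s⁻²·K⁻¹
  (D) [kg·m²·s⁻²·K⁻¹·mol⁻¹] / [kg·mol⁻¹] = m²·s⁻²·K⁻¹
  (E) [kg·m²·s⁻²·K⁻¹] / [kg] = m²·s⁻²·K⁻¹
  (F) [m²·s⁻²] / [K] = m²·s⁻²·K⁻¹
All reduce to m²·s⁻²·K⁻¹ except (B), which is kg·m²·s⁻²·K⁻¹.

(B)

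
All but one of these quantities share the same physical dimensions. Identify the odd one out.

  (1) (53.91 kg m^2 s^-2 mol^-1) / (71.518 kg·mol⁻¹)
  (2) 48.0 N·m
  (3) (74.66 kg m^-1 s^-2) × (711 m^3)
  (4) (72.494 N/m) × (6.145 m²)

Expand each in SI base units:
  (1) [kg·m²·s⁻²·mol⁻¹] / [kg·mol⁻¹] = m²·s⁻²
  (2) N·m = kg·m·s⁻²·m = kg·m²·s⁻²
  (3) [kg·m⁻¹·s⁻²] · [m³] = kg·m²·s⁻²
  (4) [kg·s⁻²] · [m²] = kg·m²·s⁻²
All reduce to kg·m²·s⁻² except (1), which is m²·s⁻².

(1)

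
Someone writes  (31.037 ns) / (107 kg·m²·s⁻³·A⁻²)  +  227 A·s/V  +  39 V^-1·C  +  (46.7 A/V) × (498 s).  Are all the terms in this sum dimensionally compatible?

Reduce each to base SI dimensions:
  (31.037 ns) / (107 kg·m²·s⁻³·A⁻²):  [s] / [kg·m²·s⁻³·A⁻²] = kg⁻¹·m⁻²·s⁴·A²
  227 A·s/V:  A·s·V⁻¹ = A·s·(J·C⁻¹)⁻¹ = kg⁻¹·m⁻²·s⁴·A²
  39 V^-1·C:  C·V⁻¹ = s·A·(J·C⁻¹)⁻¹ = kg⁻¹·m⁻²·s⁴·A²
  (46.7 A/V) × (498 s):  [kg⁻¹·m⁻²·s³·A²] · [s] = kg⁻¹·m⁻²·s⁴·A²
Every term reduces to kg⁻¹·m⁻²·s⁴·A².

Yes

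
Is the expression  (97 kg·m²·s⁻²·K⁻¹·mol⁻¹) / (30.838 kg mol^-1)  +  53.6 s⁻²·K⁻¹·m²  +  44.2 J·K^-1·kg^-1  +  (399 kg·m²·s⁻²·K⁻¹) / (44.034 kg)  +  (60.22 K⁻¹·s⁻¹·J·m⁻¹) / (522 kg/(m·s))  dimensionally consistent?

Work out the base dimensions of each:
  (97 kg·m²·s⁻²·K⁻¹·mol⁻¹) / (30.838 kg mol^-1):  [kg·m²·s⁻²·K⁻¹·mol⁻¹] / [kg·mol⁻¹] = m²·s⁻²·K⁻¹
  53.6 s⁻²·K⁻¹·m²:  m²·s⁻²·K⁻¹
  44.2 J·K^-1·kg^-1:  J·kg⁻¹·K⁻¹ = N·m·kg⁻¹·K⁻¹ = m²·s⁻²·K⁻¹
  (399 kg·m²·s⁻²·K⁻¹) / (44.034 kg):  [kg·m²·s⁻²·K⁻¹] / [kg] = m²·s⁻²·K⁻¹
  (60.22 K⁻¹·s⁻¹·J·m⁻¹) / (522 kg/(m·s)):  [kg·m·s⁻³·K⁻¹] / [kg·m⁻¹·s⁻¹] = m²·s⁻²·K⁻¹
Every term reduces to m²·s⁻²·K⁻¹.

Yes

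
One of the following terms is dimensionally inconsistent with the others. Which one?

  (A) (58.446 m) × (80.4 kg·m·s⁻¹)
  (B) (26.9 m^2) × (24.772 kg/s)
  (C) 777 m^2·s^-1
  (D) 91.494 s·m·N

(C)

In SI base units:
  (A) [m] · [kg·m·s⁻¹] = kg·m²·s⁻¹
  (B) [m²] · [kg·s⁻¹] = kg·m²·s⁻¹
  (C) m²·s⁻¹
  (D) N·m·s = kg·m·s⁻²·m·s = kg·m²·s⁻¹
All reduce to kg·m²·s⁻¹ except (C), which is m²·s⁻¹.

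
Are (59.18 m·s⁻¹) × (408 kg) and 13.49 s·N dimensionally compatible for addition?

In SI base units:
  (59.18 m·s⁻¹) × (408 kg):  [m·s⁻¹] · [kg] = kg·m·s⁻¹
  13.49 s·N:  N·s = kg·m·s⁻²·s = kg·m·s⁻¹
Both are kg·m·s⁻¹, so they have the same dimensions and can be added.

Yes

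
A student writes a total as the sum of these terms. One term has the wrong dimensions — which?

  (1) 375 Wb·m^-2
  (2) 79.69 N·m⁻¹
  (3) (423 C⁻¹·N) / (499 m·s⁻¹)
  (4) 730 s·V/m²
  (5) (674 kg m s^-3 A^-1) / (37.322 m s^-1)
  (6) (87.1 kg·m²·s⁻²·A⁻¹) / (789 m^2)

Dimensions:
  (1) Wb·m⁻² = V·s·m⁻² = kg·s⁻²·A⁻¹
  (2) N·m⁻¹ = kg·m·s⁻²·m⁻¹ = kg·s⁻²
  (3) [kg·m·s⁻³·A⁻¹] / [m·s⁻¹] = kg·s⁻²·A⁻¹
  (4) V·s·m⁻² = J·C⁻¹·s·m⁻² = kg·s⁻²·A⁻¹
  (5) [kg·m·s⁻³·A⁻¹] / [m·s⁻¹] = kg·s⁻²·A⁻¹
  (6) [kg·m²·s⁻²·A⁻¹] / [m²] = kg·s⁻²·A⁻¹
All reduce to kg·s⁻²·A⁻¹ except (2), which is kg·s⁻².

(2)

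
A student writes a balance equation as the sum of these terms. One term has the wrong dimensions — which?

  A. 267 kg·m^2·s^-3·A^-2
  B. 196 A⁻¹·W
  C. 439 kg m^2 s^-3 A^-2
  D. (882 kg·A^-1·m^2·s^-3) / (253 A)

Reduce each to base SI dimensions:
  A. kg·m²·s⁻³·A⁻²
  B. W·A⁻¹ = J·s⁻¹·A⁻¹ = kg·m²·s⁻³·A⁻¹
  C. kg·m²·s⁻³·A⁻²
  D. [kg·m²·s⁻³·A⁻¹] / [A] = kg·m²·s⁻³·A⁻²
All reduce to kg·m²·s⁻³·A⁻² except B., which is kg·m²·s⁻³·A⁻¹.

B.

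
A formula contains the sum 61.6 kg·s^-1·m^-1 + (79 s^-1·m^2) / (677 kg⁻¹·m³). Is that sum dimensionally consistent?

Work out the base dimensions of each:
  61.6 kg·s^-1·m^-1:  kg·m⁻¹·s⁻¹
  (79 s^-1·m^2) / (677 kg⁻¹·m³):  [m²·s⁻¹] / [kg⁻¹·m³] = kg·m⁻¹·s⁻¹
Both are kg·m⁻¹·s⁻¹, so they have the same dimensions and can be added.

Yes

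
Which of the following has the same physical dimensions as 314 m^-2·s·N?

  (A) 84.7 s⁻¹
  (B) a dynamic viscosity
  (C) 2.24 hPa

Reference: N·s·m⁻² = kg·m·s⁻²·s·m⁻² = kg·m⁻¹·s⁻¹.
Each option:
  (A) s⁻¹
  (B) [dynamic viscosity] = kg·m⁻¹·s⁻¹  ← same
  (C) Pa = N·m⁻² = kg·m⁻¹·s⁻²
Only (B) matches kg·m⁻¹·s⁻¹.

(B)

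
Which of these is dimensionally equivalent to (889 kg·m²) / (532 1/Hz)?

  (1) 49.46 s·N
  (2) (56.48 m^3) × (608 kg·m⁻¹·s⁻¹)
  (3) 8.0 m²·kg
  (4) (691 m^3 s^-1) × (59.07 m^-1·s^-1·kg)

(2)

Reference: [kg·m²] / [s] = kg·m²·s⁻¹.
Each option:
  (1) N·s = kg·m·s⁻²·s = kg·m·s⁻¹
  (2) [m³] · [kg·m⁻¹·s⁻¹] = kg·m²·s⁻¹  ← same
  (3) kg·m²
  (4) [m³·s⁻¹] · [kg·m⁻¹·s⁻¹] = kg·m²·s⁻²
Only (2) matches kg·m²·s⁻¹.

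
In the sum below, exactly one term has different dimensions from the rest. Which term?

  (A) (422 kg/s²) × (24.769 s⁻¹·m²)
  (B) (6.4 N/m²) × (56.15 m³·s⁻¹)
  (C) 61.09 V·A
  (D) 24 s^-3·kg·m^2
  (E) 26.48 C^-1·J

In SI base units:
  (A) [kg·s⁻²] · [m²·s⁻¹] = kg·m²·s⁻³
  (B) [kg·m⁻¹·s⁻²] · [m³·s⁻¹] = kg·m²·s⁻³
  (C) V·A = J·C⁻¹·A = kg·m²·s⁻³
  (D) kg·m²·s⁻³
  (E) J·C⁻¹ = N·m·(s·A)⁻¹ = kg·m²·s⁻³·A⁻¹
All reduce to kg·m²·s⁻³ except (E), which is kg·m²·s⁻³·A⁻¹.

(E)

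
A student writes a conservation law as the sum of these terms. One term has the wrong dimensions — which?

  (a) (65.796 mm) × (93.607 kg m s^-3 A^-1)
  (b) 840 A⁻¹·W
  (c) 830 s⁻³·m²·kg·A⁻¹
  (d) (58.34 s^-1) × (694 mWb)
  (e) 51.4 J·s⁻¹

Reduce each to base SI dimensions:
  (a) [m] · [kg·m·s⁻³·A⁻¹] = kg·m²·s⁻³·A⁻¹
  (b) W·A⁻¹ = J·s⁻¹·A⁻¹ = kg·m²·s⁻³·A⁻¹
  (c) kg·m²·s⁻³·A⁻¹
  (d) [s⁻¹] · [kg·m²·s⁻²·A⁻¹] = kg·m²·s⁻³·A⁻¹
  (e) J·s⁻¹ = N·m·s⁻¹ = kg·m²·s⁻³
All reduce to kg·m²·s⁻³·A⁻¹ except (e), which is kg·m²·s⁻³.

(e)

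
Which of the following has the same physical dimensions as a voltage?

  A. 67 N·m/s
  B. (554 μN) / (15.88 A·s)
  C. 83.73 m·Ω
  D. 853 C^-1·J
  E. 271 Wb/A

D.

Reference: [voltage] = kg·m²·s⁻³·A⁻¹.
Each option:
  A. N·m·s⁻¹ = kg·m·s⁻²·m·s⁻¹ = kg·m²·s⁻³
  B. [kg·m·s⁻²] / [s·A] = kg·m·s⁻³·A⁻¹
  C. Ω·m = V·A⁻¹·m = kg·m³·s⁻³·A⁻²
  D. J·C⁻¹ = N·m·(s·A)⁻¹ = kg·m²·s⁻³·A⁻¹  ← same
  E. Wb·A⁻¹ = V·s·A⁻¹ = kg·m²·s⁻²·A⁻²
Only D. matches kg·m²·s⁻³·A⁻¹.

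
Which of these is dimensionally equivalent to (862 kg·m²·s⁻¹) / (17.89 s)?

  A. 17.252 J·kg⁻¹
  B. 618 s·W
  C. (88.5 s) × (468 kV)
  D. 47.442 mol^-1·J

Reference: [kg·m²·s⁻¹] / [s] = kg·m²·s⁻².
Each option:
  A. J·kg⁻¹ = N·m·kg⁻¹ = m²·s⁻²
  B. W·s = J·s⁻¹·s = kg·m²·s⁻²  ← same
  C. [s] · [kg·m²·s⁻³·A⁻¹] = kg·m²·s⁻²·A⁻¹
  D. J·mol⁻¹ = N·m·mol⁻¹ = kg·m²·s⁻²·mol⁻¹
Only B. matches kg·m²·s⁻².

B.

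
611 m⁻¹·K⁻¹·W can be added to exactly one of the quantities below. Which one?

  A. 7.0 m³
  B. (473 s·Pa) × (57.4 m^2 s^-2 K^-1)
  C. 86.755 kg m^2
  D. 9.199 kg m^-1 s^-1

B.

Reference: W·m⁻¹·K⁻¹ = J·s⁻¹·m⁻¹·K⁻¹ = kg·m·s⁻³·K⁻¹.
Each option:
  A. m³
  B. [kg·m⁻¹·s⁻¹] · [m²·s⁻²·K⁻¹] = kg·m·s⁻³·K⁻¹  ← same
  C. kg·m²
  D. kg·m⁻¹·s⁻¹
Only B. matches kg·m·s⁻³·K⁻¹.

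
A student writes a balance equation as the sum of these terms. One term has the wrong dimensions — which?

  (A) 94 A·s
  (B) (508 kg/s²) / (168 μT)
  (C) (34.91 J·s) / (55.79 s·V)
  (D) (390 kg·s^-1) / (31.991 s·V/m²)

(B)

Reduce each to base SI dimensions:
  (A) A·s = s·A
  (B) [kg·s⁻²] / [kg·s⁻²·A⁻¹] = A
  (C) [kg·m²·s⁻¹] / [kg·m²·s⁻²·A⁻¹] = s·A
  (D) [kg·s⁻¹] / [kg·s⁻²·A⁻¹] = s·A
All reduce to s·A except (B), which is A.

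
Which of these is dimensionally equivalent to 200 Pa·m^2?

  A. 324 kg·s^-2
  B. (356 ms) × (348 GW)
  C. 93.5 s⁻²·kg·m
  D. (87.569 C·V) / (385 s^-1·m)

C.

Reference: Pa·m² = N·m⁻²·m² = kg·m·s⁻².
Each option:
  A. kg·s⁻²
  B. [s] · [kg·m²·s⁻³] = kg·m²·s⁻²
  C. kg·m·s⁻²  ← same
  D. [kg·m²·s⁻²] / [m·s⁻¹] = kg·m·s⁻¹
Only C. matches kg·m·s⁻².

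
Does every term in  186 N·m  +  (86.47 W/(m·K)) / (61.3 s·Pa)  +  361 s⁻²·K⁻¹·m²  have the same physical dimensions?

No

Expand each in SI base units:
  186 N·m:  N·m = kg·m·s⁻²·m = kg·m²·s⁻²
  (86.47 W/(m·K)) / (61.3 s·Pa):  [kg·m·s⁻³·K⁻¹] / [kg·m⁻¹·s⁻¹] = m²·s⁻²·K⁻¹
  361 s⁻²·K⁻¹·m²:  m²·s⁻²·K⁻¹
The terms do not share a single dimension (kg·m²·s⁻² vs m²·s⁻²·K⁻¹).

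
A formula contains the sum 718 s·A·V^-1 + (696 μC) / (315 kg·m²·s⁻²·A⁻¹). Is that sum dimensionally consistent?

In SI base units:
  718 s·A·V^-1:  A·s·V⁻¹ = A·s·(J·C⁻¹)⁻¹ = kg⁻¹·m⁻²·s⁴·A²
  (696 μC) / (315 kg·m²·s⁻²·A⁻¹):  [s·A] / [kg·m²·s⁻²·A⁻¹] = kg⁻¹·m⁻²·s³·A²
kg⁻¹·m⁻²·s⁴·A² ≠ kg⁻¹·m⁻²·s³·A², so they cannot be added.

No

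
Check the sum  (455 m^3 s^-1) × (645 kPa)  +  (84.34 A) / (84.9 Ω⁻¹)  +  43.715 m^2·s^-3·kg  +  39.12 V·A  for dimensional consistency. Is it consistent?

Reduce each to base SI dimensions:
  (455 m^3 s^-1) × (645 kPa):  [m³·s⁻¹] · [kg·m⁻¹·s⁻²] = kg·m²·s⁻³
  (84.34 A) / (84.9 Ω⁻¹):  [A] / [kg⁻¹·m⁻²·s³·A²] = kg·m²·s⁻³·A⁻¹
  43.715 m^2·s^-3·kg:  kg·m²·s⁻³
  39.12 V·A:  V·A = J·C⁻¹·A = kg·m²·s⁻³
The terms do not share a single dimension (kg·m²·s⁻³ vs kg·m²·s⁻³·A⁻¹).

No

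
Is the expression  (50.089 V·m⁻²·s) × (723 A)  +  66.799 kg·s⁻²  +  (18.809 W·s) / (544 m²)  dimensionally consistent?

Yes

Expand each in SI base units:
  (50.089 V·m⁻²·s) × (723 A):  [kg·s⁻²·A⁻¹] · [A] = kg·s⁻²
  66.799 kg·s⁻²:  kg·s⁻²
  (18.809 W·s) / (544 m²):  [kg·m²·s⁻²] / [m²] = kg·s⁻²
Every term reduces to kg·s⁻².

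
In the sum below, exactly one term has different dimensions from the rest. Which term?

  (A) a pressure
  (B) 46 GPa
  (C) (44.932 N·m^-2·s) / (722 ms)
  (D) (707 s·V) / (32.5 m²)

Reduce each to base SI dimensions:
  (A) [pressure] = kg·m⁻¹·s⁻²
  (B) Pa = N·m⁻² = kg·m⁻¹·s⁻²
  (C) [kg·m⁻¹·s⁻¹] / [s] = kg·m⁻¹·s⁻²
  (D) [kg·m²·s⁻²·A⁻¹] / [m²] = kg·s⁻²·A⁻¹
All reduce to kg·m⁻¹·s⁻² except (D), which is kg·s⁻²·A⁻¹.

(D)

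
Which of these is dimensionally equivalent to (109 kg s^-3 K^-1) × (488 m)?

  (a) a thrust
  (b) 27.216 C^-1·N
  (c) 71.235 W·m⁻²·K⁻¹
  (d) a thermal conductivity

(d)

Reference: [kg·s⁻³·K⁻¹] · [m] = kg·m·s⁻³·K⁻¹.
Each option:
  (a) [thrust] = kg·m·s⁻²
  (b) N·C⁻¹ = kg·m·s⁻²·(s·A)⁻¹ = kg·m·s⁻³·A⁻¹
  (c) W·m⁻²·K⁻¹ = J·s⁻¹·m⁻²·K⁻¹ = kg·s⁻³·K⁻¹
  (d) [thermal conductivity] = kg·m·s⁻³·K⁻¹  ← same
Only (d) matches kg·m·s⁻³·K⁻¹.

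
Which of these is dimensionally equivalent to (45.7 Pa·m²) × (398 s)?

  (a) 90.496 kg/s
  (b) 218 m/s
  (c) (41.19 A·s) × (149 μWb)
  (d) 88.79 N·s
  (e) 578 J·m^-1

Reference: [kg·m·s⁻²] · [s] = kg·m·s⁻¹.
Each option:
  (a) kg·s⁻¹
  (b) m·s⁻¹
  (c) [s·A] · [kg·m²·s⁻²·A⁻¹] = kg·m²·s⁻¹
  (d) N·s = kg·m·s⁻²·s = kg·m·s⁻¹  ← same
  (e) J·m⁻¹ = N·m·m⁻¹ = kg·m·s⁻²
Only (d) matches kg·m·s⁻¹.

(d)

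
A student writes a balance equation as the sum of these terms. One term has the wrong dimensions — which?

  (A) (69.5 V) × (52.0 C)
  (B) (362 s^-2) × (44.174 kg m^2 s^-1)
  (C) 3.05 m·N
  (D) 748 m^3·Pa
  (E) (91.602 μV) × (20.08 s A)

(B)

Reduce each to base SI dimensions:
  (A) [kg·m²·s⁻³·A⁻¹] · [s·A] = kg·m²·s⁻²
  (B) [s⁻²] · [kg·m²·s⁻¹] = kg·m²·s⁻³
  (C) N·m = kg·m·s⁻²·m = kg·m²·s⁻²
  (D) Pa·m³ = N·m⁻²·m³ = kg·m²·s⁻²
  (E) [kg·m²·s⁻³·A⁻¹] · [s·A] = kg·m²·s⁻²
All reduce to kg·m²·s⁻² except (B), which is kg·m²·s⁻³.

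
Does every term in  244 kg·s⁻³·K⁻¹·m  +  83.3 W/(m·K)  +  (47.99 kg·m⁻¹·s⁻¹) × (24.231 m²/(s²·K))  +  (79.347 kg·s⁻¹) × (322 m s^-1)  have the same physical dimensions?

No

In SI base units:
  244 kg·s⁻³·K⁻¹·m:  kg·m·s⁻³·K⁻¹
  83.3 W/(m·K):  W·m⁻¹·K⁻¹ = J·s⁻¹·m⁻¹·K⁻¹ = kg·m·s⁻³·K⁻¹
  (47.99 kg·m⁻¹·s⁻¹) × (24.231 m²/(s²·K)):  [kg·m⁻¹·s⁻¹] · [m²·s⁻²·K⁻¹] = kg·m·s⁻³·K⁻¹
  (79.347 kg·s⁻¹) × (322 m s^-1):  [kg·s⁻¹] · [m·s⁻¹] = kg·m·s⁻²
The terms do not share a single dimension (kg·m·s⁻² vs kg·m·s⁻³·K⁻¹).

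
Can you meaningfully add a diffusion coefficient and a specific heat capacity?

Dimensions:
  a diffusion coefficient:  [diffusion coefficient] = m²·s⁻¹
  a specific heat capacity:  [specific heat capacity] = m²·s⁻²·K⁻¹
m²·s⁻¹ ≠ m²·s⁻²·K⁻¹, so they cannot be added.

No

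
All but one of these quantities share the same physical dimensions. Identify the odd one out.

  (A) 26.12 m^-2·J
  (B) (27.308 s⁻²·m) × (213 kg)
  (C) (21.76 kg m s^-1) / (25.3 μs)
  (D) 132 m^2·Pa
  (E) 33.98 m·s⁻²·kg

Reduce each to base SI dimensions:
  (A) J·m⁻² = N·m·m⁻² = kg·s⁻²
  (B) [m·s⁻²] · [kg] = kg·m·s⁻²
  (C) [kg·m·s⁻¹] / [s] = kg·m·s⁻²
  (D) Pa·m² = N·m⁻²·m² = kg·m·s⁻²
  (E) kg·m·s⁻²
All reduce to kg·m·s⁻² except (A), which is kg·s⁻².

(A)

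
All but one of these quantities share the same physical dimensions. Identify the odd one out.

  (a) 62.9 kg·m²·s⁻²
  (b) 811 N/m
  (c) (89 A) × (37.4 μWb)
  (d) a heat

Expand each in SI base units:
  (a) kg·m²·s⁻²
  (b) N·m⁻¹ = kg·m·s⁻²·m⁻¹ = kg·s⁻²
  (c) [A] · [kg·m²·s⁻²·A⁻¹] = kg·m²·s⁻²
  (d) [heat] = kg·m²·s⁻²
All reduce to kg·m²·s⁻² except (b), which is kg·s⁻².

(b)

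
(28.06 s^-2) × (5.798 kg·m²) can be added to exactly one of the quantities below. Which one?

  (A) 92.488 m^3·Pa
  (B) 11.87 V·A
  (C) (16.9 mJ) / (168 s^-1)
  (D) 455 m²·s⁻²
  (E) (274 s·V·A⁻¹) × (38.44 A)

Reference: [s⁻²] · [kg·m²] = kg·m²·s⁻².
Each option:
  (A) Pa·m³ = N·m⁻²·m³ = kg·m²·s⁻²  ← same
  (B) V·A = J·C⁻¹·A = kg·m²·s⁻³
  (C) [kg·m²·s⁻²] / [s⁻¹] = kg·m²·s⁻¹
  (D) m²·s⁻²
  (E) [kg·m²·s⁻²·A⁻²] · [A] = kg·m²·s⁻²·A⁻¹
Only (A) matches kg·m²·s⁻².

(A)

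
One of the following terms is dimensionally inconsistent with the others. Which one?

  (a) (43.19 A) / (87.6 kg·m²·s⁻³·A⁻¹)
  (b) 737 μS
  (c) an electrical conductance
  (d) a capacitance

(d)

In SI base units:
  (a) [A] / [kg·m²·s⁻³·A⁻¹] = kg⁻¹·m⁻²·s³·A²
  (b) S = Ω⁻¹ = kg⁻¹·m⁻²·s³·A²
  (c) [electrical conductance] = kg⁻¹·m⁻²·s³·A²
  (d) [capacitance] = kg⁻¹·m⁻²·s⁴·A²
All reduce to kg⁻¹·m⁻²·s³·A² except (d), which is kg⁻¹·m⁻²·s⁴·A².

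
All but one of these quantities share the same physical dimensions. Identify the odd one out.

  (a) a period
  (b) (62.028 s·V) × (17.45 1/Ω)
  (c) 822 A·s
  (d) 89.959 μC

In SI base units:
  (a) [period] = s
  (b) [kg·m²·s⁻²·A⁻¹] · [kg⁻¹·m⁻²·s³·A²] = s·A
  (c) A·s = s·A
  (d) C = s·A
All reduce to s·A except (a), which is s.

(a)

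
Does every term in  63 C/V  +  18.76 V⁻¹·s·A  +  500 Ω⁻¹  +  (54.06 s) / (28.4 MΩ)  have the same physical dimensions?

No

Reduce each to base SI dimensions:
  63 C/V:  C·V⁻¹ = s·A·(J·C⁻¹)⁻¹ = kg⁻¹·m⁻²·s⁴·A²
  18.76 V⁻¹·s·A:  A·s·V⁻¹ = A·s·(J·C⁻¹)⁻¹ = kg⁻¹·m⁻²·s⁴·A²
  500 Ω⁻¹:  Ω⁻¹ = (V·A⁻¹)⁻¹ = kg⁻¹·m⁻²·s³·A²
  (54.06 s) / (28.4 MΩ):  [s] / [kg·m²·s⁻³·A⁻²] = kg⁻¹·m⁻²·s⁴·A²
The terms do not share a single dimension (kg⁻¹·m⁻²·s³·A² vs kg⁻¹·m⁻²·s⁴·A²).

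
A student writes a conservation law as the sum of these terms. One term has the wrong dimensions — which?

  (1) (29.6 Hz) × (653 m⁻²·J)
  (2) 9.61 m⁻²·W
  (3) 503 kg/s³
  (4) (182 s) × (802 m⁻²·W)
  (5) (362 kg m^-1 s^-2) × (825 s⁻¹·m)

Reduce each to base SI dimensions:
  (1) [s⁻¹] · [kg·s⁻²] = kg·s⁻³
  (2) W·m⁻² = J·s⁻¹·m⁻² = kg·s⁻³
  (3) kg·s⁻³
  (4) [s] · [kg·s⁻³] = kg·s⁻²
  (5) [kg·m⁻¹·s⁻²] · [m·s⁻¹] = kg·s⁻³
All reduce to kg·s⁻³ except (4), which is kg·s⁻².

(4)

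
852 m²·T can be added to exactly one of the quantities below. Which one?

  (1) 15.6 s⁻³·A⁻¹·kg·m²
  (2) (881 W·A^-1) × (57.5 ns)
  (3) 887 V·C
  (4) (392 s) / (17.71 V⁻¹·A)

(2)

Reference: T·m² = Wb·m⁻²·m² = kg·m²·s⁻²·A⁻¹.
Each option:
  (1) kg·m²·s⁻³·A⁻¹
  (2) [kg·m²·s⁻³·A⁻¹] · [s] = kg·m²·s⁻²·A⁻¹  ← same
  (3) C·V = s·A·J·C⁻¹ = kg·m²·s⁻²
  (4) [s] / [kg⁻¹·m⁻²·s³·A²] = kg·m²·s⁻²·A⁻²
Only (2) matches kg·m²·s⁻²·A⁻¹.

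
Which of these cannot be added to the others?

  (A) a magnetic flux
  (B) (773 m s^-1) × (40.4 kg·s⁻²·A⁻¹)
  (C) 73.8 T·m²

Work out the base dimensions of each:
  (A) [magnetic flux] = kg·m²·s⁻²·A⁻¹
  (B) [m·s⁻¹] · [kg·s⁻²·A⁻¹] = kg·m·s⁻³·A⁻¹
  (C) T·m² = Wb·m⁻²·m² = kg·m²·s⁻²·A⁻¹
All reduce to kg·m²·s⁻²·A⁻¹ except (B), which is kg·m·s⁻³·A⁻¹.

(B)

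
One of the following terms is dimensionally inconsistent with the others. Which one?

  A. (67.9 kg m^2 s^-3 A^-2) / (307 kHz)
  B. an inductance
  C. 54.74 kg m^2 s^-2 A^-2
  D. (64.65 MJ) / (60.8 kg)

D.

Dimensions:
  A. [kg·m²·s⁻³·A⁻²] / [s⁻¹] = kg·m²·s⁻²·A⁻²
  B. [inductance] = kg·m²·s⁻²·A⁻²
  C. kg·m²·s⁻²·A⁻²
  D. [kg·m²·s⁻²] / [kg] = m²·s⁻²
All reduce to kg·m²·s⁻²·A⁻² except D., which is m²·s⁻².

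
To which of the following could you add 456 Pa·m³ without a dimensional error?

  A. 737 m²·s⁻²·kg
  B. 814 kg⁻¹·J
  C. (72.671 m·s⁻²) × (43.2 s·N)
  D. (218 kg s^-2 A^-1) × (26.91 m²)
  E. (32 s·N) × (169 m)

Reference: Pa·m³ = N·m⁻²·m³ = kg·m²·s⁻².
Each option:
  A. kg·m²·s⁻²  ← same
  B. J·kg⁻¹ = N·m·kg⁻¹ = m²·s⁻²
  C. [m·s⁻²] · [kg·m·s⁻¹] = kg·m²·s⁻³
  D. [kg·s⁻²·A⁻¹] · [m²] = kg·m²·s⁻²·A⁻¹
  E. [kg·m·s⁻¹] · [m] = kg·m²·s⁻¹
Only A. matches kg·m²·s⁻².

A.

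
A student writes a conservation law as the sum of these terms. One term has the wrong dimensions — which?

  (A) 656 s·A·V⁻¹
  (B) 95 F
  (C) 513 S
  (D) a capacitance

Reduce each to base SI dimensions:
  (A) A·s·V⁻¹ = A·s·(J·C⁻¹)⁻¹ = kg⁻¹·m⁻²·s⁴·A²
  (B) F = C·V⁻¹ = kg⁻¹·m⁻²·s⁴·A²
  (C) S = Ω⁻¹ = kg⁻¹·m⁻²·s³·A²
  (D) [capacitance] = kg⁻¹·m⁻²·s⁴·A²
All reduce to kg⁻¹·m⁻²·s⁴·A² except (C), which is kg⁻¹·m⁻²·s³·A².

(C)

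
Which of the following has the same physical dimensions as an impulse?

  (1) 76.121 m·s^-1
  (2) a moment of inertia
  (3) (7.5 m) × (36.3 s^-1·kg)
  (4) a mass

Reference: [impulse] = kg·m·s⁻¹.
Each option:
  (1) m·s⁻¹
  (2) [moment of inertia] = kg·m²
  (3) [m] · [kg·s⁻¹] = kg·m·s⁻¹  ← same
  (4) [mass] = kg
Only (3) matches kg·m·s⁻¹.

(3)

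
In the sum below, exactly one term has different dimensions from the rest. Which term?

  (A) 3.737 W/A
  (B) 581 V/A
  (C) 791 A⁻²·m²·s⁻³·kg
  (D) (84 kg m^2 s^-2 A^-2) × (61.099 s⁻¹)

In SI base units:
  (A) W·A⁻¹ = J·s⁻¹·A⁻¹ = kg·m²·s⁻³·A⁻¹
  (B) V·A⁻¹ = J·C⁻¹·A⁻¹ = kg·m²·s⁻³·A⁻²
  (C) kg·m²·s⁻³·A⁻²
  (D) [kg·m²·s⁻²·A⁻²] · [s⁻¹] = kg·m²·s⁻³·A⁻²
All reduce to kg·m²·s⁻³·A⁻² except (A), which is kg·m²·s⁻³·A⁻¹.

(A)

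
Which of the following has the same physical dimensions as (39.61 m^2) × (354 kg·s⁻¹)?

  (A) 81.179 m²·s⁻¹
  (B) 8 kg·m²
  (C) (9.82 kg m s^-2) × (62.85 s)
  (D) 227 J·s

(D)

Reference: [m²] · [kg·s⁻¹] = kg·m²·s⁻¹.
Each option:
  (A) m²·s⁻¹
  (B) kg·m²
  (C) [kg·m·s⁻²] · [s] = kg·m·s⁻¹
  (D) J·s = N·m·s = kg·m²·s⁻¹  ← same
Only (D) matches kg·m²·s⁻¹.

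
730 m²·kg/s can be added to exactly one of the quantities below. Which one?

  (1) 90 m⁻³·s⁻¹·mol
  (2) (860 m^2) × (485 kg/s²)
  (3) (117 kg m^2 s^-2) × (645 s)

(3)

Reference: kg·m²·s⁻¹.
Each option:
  (1) m⁻³·s⁻¹·mol
  (2) [m²] · [kg·s⁻²] = kg·m²·s⁻²
  (3) [kg·m²·s⁻²] · [s] = kg·m²·s⁻¹  ← same
Only (3) matches kg·m²·s⁻¹.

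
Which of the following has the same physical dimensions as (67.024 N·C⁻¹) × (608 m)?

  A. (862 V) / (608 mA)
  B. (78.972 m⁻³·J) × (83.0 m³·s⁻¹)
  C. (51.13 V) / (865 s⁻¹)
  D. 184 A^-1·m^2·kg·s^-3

Reference: [kg·m·s⁻³·A⁻¹] · [m] = kg·m²·s⁻³·A⁻¹.
Each option:
  A. [kg·m²·s⁻³·A⁻¹] / [A] = kg·m²·s⁻³·A⁻²
  B. [kg·m⁻¹·s⁻²] · [m³·s⁻¹] = kg·m²·s⁻³
  C. [kg·m²·s⁻³·A⁻¹] / [s⁻¹] = kg·m²·s⁻²·A⁻¹
  D. kg·m²·s⁻³·A⁻¹  ← same
Only D. matches kg·m²·s⁻³·A⁻¹.

D.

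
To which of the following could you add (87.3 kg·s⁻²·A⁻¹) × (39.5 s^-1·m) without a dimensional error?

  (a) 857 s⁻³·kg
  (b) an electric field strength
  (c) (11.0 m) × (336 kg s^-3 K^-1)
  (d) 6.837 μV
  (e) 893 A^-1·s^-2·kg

Reference: [kg·s⁻²·A⁻¹] · [m·s⁻¹] = kg·m·s⁻³·A⁻¹.
Each option:
  (a) kg·s⁻³
  (b) [electric field strength] = kg·m·s⁻³·A⁻¹  ← same
  (c) [m] · [kg·s⁻³·K⁻¹] = kg·m·s⁻³·K⁻¹
  (d) V = J·C⁻¹ = kg·m²·s⁻³·A⁻¹
  (e) kg·s⁻²·A⁻¹
Only (b) matches kg·m·s⁻³·A⁻¹.

(b)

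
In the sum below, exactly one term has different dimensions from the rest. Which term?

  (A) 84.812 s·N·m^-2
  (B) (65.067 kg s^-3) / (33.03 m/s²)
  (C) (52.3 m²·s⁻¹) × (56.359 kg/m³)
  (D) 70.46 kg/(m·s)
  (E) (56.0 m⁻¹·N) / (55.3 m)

(E)

Work out the base dimensions of each:
  (A) N·s·m⁻² = kg·m·s⁻²·s·m⁻² = kg·m⁻¹·s⁻¹
  (B) [kg·s⁻³] / [m·s⁻²] = kg·m⁻¹·s⁻¹
  (C) [m²·s⁻¹] · [kg·m⁻³] = kg·m⁻¹·s⁻¹
  (D) kg·m⁻¹·s⁻¹
  (E) [kg·s⁻²] / [m] = kg·m⁻¹·s⁻²
All reduce to kg·m⁻¹·s⁻¹ except (E), which is kg·m⁻¹·s⁻².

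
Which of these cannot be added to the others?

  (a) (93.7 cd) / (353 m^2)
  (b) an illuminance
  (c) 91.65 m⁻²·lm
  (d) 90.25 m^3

In SI base units:
  (a) [cd] / [m²] = m⁻²·cd
  (b) [illuminance] = m⁻²·cd
  (c) lm·m⁻² = cd·m⁻² = m⁻²·cd
  (d) m³
All reduce to m⁻²·cd except (d), which is m³.

(d)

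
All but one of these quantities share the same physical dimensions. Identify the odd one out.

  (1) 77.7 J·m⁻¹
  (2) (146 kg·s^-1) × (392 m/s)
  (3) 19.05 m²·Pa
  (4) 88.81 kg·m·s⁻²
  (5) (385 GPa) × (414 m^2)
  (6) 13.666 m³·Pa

(6)

Expand each in SI base units:
  (1) J·m⁻¹ = N·m·m⁻¹ = kg·m·s⁻²
  (2) [kg·s⁻¹] · [m·s⁻¹] = kg·m·s⁻²
  (3) Pa·m² = N·m⁻²·m² = kg·m·s⁻²
  (4) kg·m·s⁻²
  (5) [kg·m⁻¹·s⁻²] · [m²] = kg·m·s⁻²
  (6) Pa·m³ = N·m⁻²·m³ = kg·m²·s⁻²
All reduce to kg·m·s⁻² except (6), which is kg·m²·s⁻².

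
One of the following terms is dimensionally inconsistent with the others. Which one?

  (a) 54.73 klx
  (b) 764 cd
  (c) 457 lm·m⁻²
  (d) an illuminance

(b)

In SI base units:
  (a) lx = lm·m⁻² = m⁻²·cd
  (b) cd
  (c) lm·m⁻² = cd·m⁻² = m⁻²·cd
  (d) [illuminance] = m⁻²·cd
All reduce to m⁻²·cd except (b), which is cd.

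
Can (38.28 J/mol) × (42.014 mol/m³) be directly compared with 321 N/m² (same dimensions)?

Dimensions:
  (38.28 J/mol) × (42.014 mol/m³):  [kg·m²·s⁻²·mol⁻¹] · [m⁻³·mol] = kg·m⁻¹·s⁻²
  321 N/m²:  N·m⁻² = kg·m·s⁻²·m⁻² = kg·m⁻¹·s⁻²
Both are kg·m⁻¹·s⁻², so they have the same dimensions and can be added.

Yes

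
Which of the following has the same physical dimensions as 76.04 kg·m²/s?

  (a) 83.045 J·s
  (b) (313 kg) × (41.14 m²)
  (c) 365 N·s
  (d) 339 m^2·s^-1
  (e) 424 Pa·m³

Reference: kg·m²·s⁻¹.
Each option:
  (a) J·s = N·m·s = kg·m²·s⁻¹  ← same
  (b) [kg] · [m²] = kg·m²
  (c) N·s = kg·m·s⁻²·s = kg·m·s⁻¹
  (d) m²·s⁻¹
  (e) Pa·m³ = N·m⁻²·m³ = kg·m²·s⁻²
Only (a) matches kg·m²·s⁻¹.

(a)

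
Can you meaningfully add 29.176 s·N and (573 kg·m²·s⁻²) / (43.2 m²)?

No

In SI base units:
  29.176 s·N:  N·s = kg·m·s⁻²·s = kg·m·s⁻¹
  (573 kg·m²·s⁻²) / (43.2 m²):  [kg·m²·s⁻²] / [m²] = kg·s⁻²
kg·m·s⁻¹ ≠ kg·s⁻², so they cannot be added.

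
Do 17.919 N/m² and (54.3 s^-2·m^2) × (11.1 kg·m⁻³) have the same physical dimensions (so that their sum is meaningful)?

Yes

Dimensions:
  17.919 N/m²:  N·m⁻² = kg·m·s⁻²·m⁻² = kg·m⁻¹·s⁻²
  (54.3 s^-2·m^2) × (11.1 kg·m⁻³):  [m²·s⁻²] · [kg·m⁻³] = kg·m⁻¹·s⁻²
Both are kg·m⁻¹·s⁻², so they have the same dimensions and can be added.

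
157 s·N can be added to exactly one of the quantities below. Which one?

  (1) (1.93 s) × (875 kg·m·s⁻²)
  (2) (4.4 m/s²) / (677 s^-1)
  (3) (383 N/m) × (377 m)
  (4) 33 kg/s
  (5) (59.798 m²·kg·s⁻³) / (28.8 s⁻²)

(1)

Reference: N·s = kg·m·s⁻²·s = kg·m·s⁻¹.
Each option:
  (1) [s] · [kg·m·s⁻²] = kg·m·s⁻¹  ← same
  (2) [m·s⁻²] / [s⁻¹] = m·s⁻¹
  (3) [kg·s⁻²] · [m] = kg·m·s⁻²
  (4) kg·s⁻¹
  (5) [kg·m²·s⁻³] / [s⁻²] = kg·m²·s⁻¹
Only (1) matches kg·m·s⁻¹.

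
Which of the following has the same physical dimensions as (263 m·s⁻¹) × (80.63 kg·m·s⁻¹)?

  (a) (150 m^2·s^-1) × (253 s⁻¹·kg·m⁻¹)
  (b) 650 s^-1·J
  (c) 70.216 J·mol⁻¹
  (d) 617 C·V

(d)

Reference: [m·s⁻¹] · [kg·m·s⁻¹] = kg·m²·s⁻².
Each option:
  (a) [m²·s⁻¹] · [kg·m⁻¹·s⁻¹] = kg·m·s⁻²
  (b) J·s⁻¹ = N·m·s⁻¹ = kg·m²·s⁻³
  (c) J·mol⁻¹ = N·m·mol⁻¹ = kg·m²·s⁻²·mol⁻¹
  (d) C·V = s·A·J·C⁻¹ = kg·m²·s⁻²  ← same
Only (d) matches kg·m²·s⁻².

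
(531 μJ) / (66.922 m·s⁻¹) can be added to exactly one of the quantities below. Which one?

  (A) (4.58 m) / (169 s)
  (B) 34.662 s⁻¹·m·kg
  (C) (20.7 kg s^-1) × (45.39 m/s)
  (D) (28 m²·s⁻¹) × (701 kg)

Reference: [kg·m²·s⁻²] / [m·s⁻¹] = kg·m·s⁻¹.
Each option:
  (A) [m] / [s] = m·s⁻¹
  (B) kg·m·s⁻¹  ← same
  (C) [kg·s⁻¹] · [m·s⁻¹] = kg·m·s⁻²
  (D) [m²·s⁻¹] · [kg] = kg·m²·s⁻¹
Only (B) matches kg·m·s⁻¹.

(B)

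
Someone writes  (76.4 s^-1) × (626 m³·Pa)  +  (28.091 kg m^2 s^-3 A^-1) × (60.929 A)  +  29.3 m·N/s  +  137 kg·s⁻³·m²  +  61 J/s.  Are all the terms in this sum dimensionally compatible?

In SI base units:
  (76.4 s^-1) × (626 m³·Pa):  [s⁻¹] · [kg·m²·s⁻²] = kg·m²·s⁻³
  (28.091 kg m^2 s^-3 A^-1) × (60.929 A):  [kg·m²·s⁻³·A⁻¹] · [A] = kg·m²·s⁻³
  29.3 m·N/s:  N·m·s⁻¹ = kg·m·s⁻²·m·s⁻¹ = kg·m²·s⁻³
  137 kg·s⁻³·m²:  kg·m²·s⁻³
  61 J/s:  J·s⁻¹ = N·m·s⁻¹ = kg·m²·s⁻³
Every term reduces to kg·m²·s⁻³.

Yes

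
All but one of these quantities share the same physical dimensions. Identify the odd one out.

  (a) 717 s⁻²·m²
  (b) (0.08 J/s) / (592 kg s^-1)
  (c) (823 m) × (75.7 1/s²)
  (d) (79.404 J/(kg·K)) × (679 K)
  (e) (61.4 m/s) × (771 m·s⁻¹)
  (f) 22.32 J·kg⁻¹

(c)

Expand each in SI base units:
  (a) m²·s⁻²
  (b) [kg·m²·s⁻³] / [kg·s⁻¹] = m²·s⁻²
  (c) [m] · [s⁻²] = m·s⁻²
  (d) [m²·s⁻²·K⁻¹] · [K] = m²·s⁻²
  (e) [m·s⁻¹] · [m·s⁻¹] = m²·s⁻²
  (f) J·kg⁻¹ = N·m·kg⁻¹ = m²·s⁻²
All reduce to m²·s⁻² except (c), which is m·s⁻².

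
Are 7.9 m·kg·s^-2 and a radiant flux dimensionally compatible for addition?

Reduce each to base SI dimensions:
  7.9 m·kg·s^-2:  kg·m·s⁻²
  a radiant flux:  [radiant flux] = kg·m²·s⁻³
kg·m·s⁻² ≠ kg·m²·s⁻³, so they cannot be added.

No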